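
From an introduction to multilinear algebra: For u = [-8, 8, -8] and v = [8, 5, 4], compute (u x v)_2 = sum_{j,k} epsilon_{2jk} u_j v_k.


(u x v)_2 = sum_{j,k} epsilon_{2jk} u_j v_k. Only permutations of (1,2,3) contribute; the two non-zero terms are:
eps_{213} u_1 v_3 = -1 * -8 * 4 = 32
eps_{231} u_3 v_1 = 1 * -8 * 8 = -64
(u x v)_2 = -32

-32


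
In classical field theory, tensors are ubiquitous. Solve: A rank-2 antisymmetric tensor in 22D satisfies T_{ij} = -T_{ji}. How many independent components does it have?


An antisymmetric rank-2 tensor satisfies A_{ij} = -A_{ji}, so diagonal entries are zero.
The independent components are the upper-triangular entries: C(n, 2) = n(n-1)/2.
n = 22
C(22, 2) = 22 * 21 / 2 = 462 / 2 = 231

231


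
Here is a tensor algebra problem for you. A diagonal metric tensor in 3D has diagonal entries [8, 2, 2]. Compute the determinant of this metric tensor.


For a diagonal metric, the determinant is the product of diagonal entries.
Diagonal entries: 8, 2, 2
det(g) = 8 * 2 * 2 = 32

32


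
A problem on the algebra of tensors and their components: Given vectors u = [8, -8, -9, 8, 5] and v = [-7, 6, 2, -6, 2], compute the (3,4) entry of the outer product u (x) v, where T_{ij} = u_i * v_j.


The outer product entry T_{ij} = u_i * v_j.
We need i=3, j=4.
u_3 = -9, v_4 = -6
T_{3,4} = -9 * -6 = 54

54


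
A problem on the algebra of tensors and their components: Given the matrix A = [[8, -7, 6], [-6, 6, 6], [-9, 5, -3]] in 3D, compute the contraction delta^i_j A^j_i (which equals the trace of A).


The contraction (trace) of a rank-2 tensor is the sum of its diagonal elements.
Diagonal entries: A[1,1] = 8, A[2,2] = 6, A[3,3] = -3
Tr(A) = 8 + 6 + -3 = 11

11


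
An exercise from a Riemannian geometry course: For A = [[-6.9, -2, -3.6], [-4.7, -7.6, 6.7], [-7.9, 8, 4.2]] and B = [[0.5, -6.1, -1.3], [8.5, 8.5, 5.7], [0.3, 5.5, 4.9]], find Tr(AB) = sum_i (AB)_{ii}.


Tr(AB) = sum_i (AB)_{ii} where (AB)_{ii} = sum_k A_{ik} B_{ki}.
(AB)_{11} = -6.9*0.5 + -2*8.5 + -3.6*0.3 = -21.53
(AB)_{22} = -4.7*-6.1 + -7.6*8.5 + 6.7*5.5 = 0.92
(AB)_{33} = -7.9*-1.3 + 8*5.7 + 4.2*4.9 = 76.45
Tr(AB) = -21.53 + 0.92 + 76.45 = 55.84

55.84


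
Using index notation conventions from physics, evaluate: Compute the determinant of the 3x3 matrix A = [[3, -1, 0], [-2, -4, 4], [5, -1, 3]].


Expanding along the first row, det(A) = a11*M_11 - a12*M_12 + a13*M_13, where M_1j is the (1,j) minor.
Minor M_11 = -4*3 - 4*-1 = -8
Minor M_12 = -2*3 - 4*5 = -26
Minor M_13 = -2*-1 - -4*5 = 22
det = 3*(-8) - -1*(-26) + 0*(22)
    = -24 - 26 + 0
    = -50

-50


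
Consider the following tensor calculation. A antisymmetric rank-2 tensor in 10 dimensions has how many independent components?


A antisymmetric rank-2 tensor in d dimensions has d(d-1)/2 independent components.
d = 10
d(d-1)/2 = 10 * 9 / 2 = 90 / 2 = 45

45


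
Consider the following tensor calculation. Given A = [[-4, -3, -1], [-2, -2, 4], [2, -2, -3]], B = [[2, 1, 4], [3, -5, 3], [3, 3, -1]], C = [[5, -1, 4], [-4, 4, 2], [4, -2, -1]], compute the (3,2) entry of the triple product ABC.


(ABC)_{32} = sum_m (AB)_{3m} C_{m2}. First compute row 3 of AB.
(AB)_{31} = 2*2 + -2*3 + -3*3 = -11
(AB)_{32} = 2*1 + -2*-5 + -3*3 = 3
(AB)_{33} = 2*4 + -2*3 + -3*-1 = 5
Now contract with column 2 of C:
(AB)_{31} * C_{12} = -11 * -1 = 11
(AB)_{32} * C_{22} = 3 * 4 = 12
(AB)_{33} * C_{32} = 5 * -2 = -10
(ABC)_{32} = 11 + 12 + -10 = 13

13


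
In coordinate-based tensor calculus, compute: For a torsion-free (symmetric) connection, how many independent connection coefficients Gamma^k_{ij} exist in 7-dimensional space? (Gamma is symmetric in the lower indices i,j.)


Christoffel symbols Gamma^k_{ij} are symmetric in i,j, so there are d * d(d+1)/2 independent symbols.
d = 7
d(d+1)/2 = 7 * 8 / 2 = 28
Total = 7 * 28 = 196

196


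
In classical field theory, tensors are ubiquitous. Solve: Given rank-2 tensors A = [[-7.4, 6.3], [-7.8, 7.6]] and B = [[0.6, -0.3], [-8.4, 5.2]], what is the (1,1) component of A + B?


Tensor addition is component-wise: (A + B)_{ij} = A_{ij} + B_{ij}.
A_{11} = -7.4
B_{11} = 0.6
(A + B)_{11} = -7.4 + 0.6 = -6.8

-6.8


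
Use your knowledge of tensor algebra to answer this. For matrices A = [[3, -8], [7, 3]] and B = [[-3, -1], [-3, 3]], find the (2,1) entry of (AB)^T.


(AB)^T_{ij} = (AB)_{ji} = sum_k A_{jk} B_{ki}.
For i=2, j=1 we need (AB)_{12}:
A_{11} * B_{12} = 3 * -1 = -3
A_{12} * B_{22} = -8 * 3 = -24
Sum = -3 + -24 = -27

-27


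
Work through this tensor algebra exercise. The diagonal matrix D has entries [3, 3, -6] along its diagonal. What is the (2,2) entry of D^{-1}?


For a diagonal matrix, the inverse has entries (D^{-1})_{ii} = 1/d_{ii}.
The diagonal entries are: d_{11} = 3, d_{22} = 3, d_{33} = -6
We need (D^{-1})_{22} = 1/d_{22} = 1/3 = 1/3

1/3


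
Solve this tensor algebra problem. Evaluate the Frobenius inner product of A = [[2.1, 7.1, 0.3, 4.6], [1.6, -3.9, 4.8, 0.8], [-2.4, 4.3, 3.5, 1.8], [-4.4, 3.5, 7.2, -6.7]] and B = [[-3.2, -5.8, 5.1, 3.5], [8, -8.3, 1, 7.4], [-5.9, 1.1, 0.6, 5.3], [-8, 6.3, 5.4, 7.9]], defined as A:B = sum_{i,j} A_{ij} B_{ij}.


A:B = sum over all i,j of A_{ij} * B_{ij}.
Row 1: 2.1*-3.2=-6.72, 7.1*-5.8=-41.18, 0.3*5.1=1.53, 4.6*3.5=16.1 => row sum = -30.27
Row 2: 1.6*8=12.8, -3.9*-8.3=32.37, 4.8*1=4.8, 0.8*7.4=5.92 => row sum = 55.89
Row 3: -2.4*-5.9=14.16, 4.3*1.1=4.73, 3.5*0.6=2.1, 1.8*5.3=9.54 => row sum = 30.53
Row 4: -4.4*-8=35.2, 3.5*6.3=22.05, 7.2*5.4=38.88, -6.7*7.9=-52.93 => row sum = 43.2
Total = -30.27 + 55.89 + 30.53 + 43.2 = 99.35

99.35


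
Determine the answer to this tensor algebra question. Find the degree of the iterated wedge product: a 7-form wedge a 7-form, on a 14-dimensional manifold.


The degree of a wedge product is the sum of the degrees of the individual forms.
Degrees: 7, 7
Total degree = 7 + 7 = 14

14


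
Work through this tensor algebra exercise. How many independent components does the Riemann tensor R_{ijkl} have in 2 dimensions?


The Riemann tensor in d dimensions has d^2(d^2 - 1)/12 independent components.
d = 2, so d^2 = 4
d^2 - 1 = 3
d^2(d^2 - 1) = 4 * 3 = 12
Divide by 12: 12 / 12 = 1

1


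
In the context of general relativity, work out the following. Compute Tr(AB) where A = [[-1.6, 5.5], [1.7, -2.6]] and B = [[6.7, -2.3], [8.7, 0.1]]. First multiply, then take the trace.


Tr(AB) = sum_i (AB)_{ii} where (AB)_{ii} = sum_k A_{ik} B_{ki}.
(AB)_{11} = -1.6*6.7 + 5.5*8.7 = 37.13
(AB)_{22} = 1.7*-2.3 + -2.6*0.1 = -4.17
Tr(AB) = 37.13 + -4.17 = 32.96

32.96


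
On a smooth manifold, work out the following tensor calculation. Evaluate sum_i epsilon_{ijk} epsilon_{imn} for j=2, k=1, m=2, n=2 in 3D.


Using the identity: epsilon_{ijk} epsilon_{imn} = delta_{jm} delta_{kn} - delta_{jn} delta_{km}.
delta_{22} = 1
delta_{12} = 0
delta_{22} = 1
delta_{12} = 0
Result = 1 * 0 - 1 * 0 = 0 - 0 = 0

0


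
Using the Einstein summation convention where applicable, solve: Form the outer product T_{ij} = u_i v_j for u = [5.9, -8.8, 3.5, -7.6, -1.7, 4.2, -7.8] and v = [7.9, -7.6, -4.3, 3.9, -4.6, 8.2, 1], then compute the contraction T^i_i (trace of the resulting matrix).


The outer product gives T_{ij} = u_i v_j.
The trace (contraction) is Tr(T) = sum_i T_{ii} = sum_i u_i v_i.
Diagonal entries:
T_{11} = u_1 * v_1 = 5.9 * 7.9 = 46.61
T_{22} = u_2 * v_2 = -8.8 * -7.6 = 66.88
T_{33} = u_3 * v_3 = 3.5 * -4.3 = -15.05
T_{44} = u_4 * v_4 = -7.6 * 3.9 = -29.64
T_{55} = u_5 * v_5 = -1.7 * -4.6 = 7.82
T_{66} = u_6 * v_6 = 4.2 * 8.2 = 34.44
T_{77} = u_7 * v_7 = -7.8 * 1 = -7.8
Tr(T) = 46.61 + 66.88 + -15.05 + -29.64 + 7.82 + 34.44 + -7.8 = 103.26

103.26


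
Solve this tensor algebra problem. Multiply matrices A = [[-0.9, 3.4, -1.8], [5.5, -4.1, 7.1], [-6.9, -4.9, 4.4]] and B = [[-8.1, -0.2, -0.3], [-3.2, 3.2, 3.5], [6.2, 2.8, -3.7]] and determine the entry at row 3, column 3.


(AB)_{ij} = sum_k A_{ik} B_{kj}.
For i=3, j=3:
A_{31} * B_{13} = -6.9 * -0.3 = 2.07
A_{32} * B_{23} = -4.9 * 3.5 = -17.15
A_{33} * B_{33} = 4.4 * -3.7 = -16.28
Sum = 2.07 + -17.15 + -16.28 = -31.36

-31.36


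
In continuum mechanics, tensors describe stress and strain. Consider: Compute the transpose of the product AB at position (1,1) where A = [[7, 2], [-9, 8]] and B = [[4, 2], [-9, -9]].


(AB)^T_{ij} = (AB)_{ji} = sum_k A_{jk} B_{ki}.
For i=1, j=1 we need (AB)_{11}:
A_{11} * B_{11} = 7 * 4 = 28
A_{12} * B_{21} = 2 * -9 = -18
Sum = 28 + -18 = 10

10


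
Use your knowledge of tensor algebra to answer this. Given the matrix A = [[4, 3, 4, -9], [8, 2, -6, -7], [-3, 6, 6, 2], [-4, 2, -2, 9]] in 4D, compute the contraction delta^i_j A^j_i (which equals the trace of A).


The contraction (trace) of a rank-2 tensor is the sum of its diagonal elements.
Diagonal entries: A[1,1] = 4, A[2,2] = 2, A[3,3] = 6, A[4,4] = 9
Tr(A) = 4 + 2 + 6 + 9 = 21

21


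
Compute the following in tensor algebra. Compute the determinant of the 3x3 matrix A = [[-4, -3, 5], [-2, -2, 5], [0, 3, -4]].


Expanding along the first row, det(A) = a11*M_11 - a12*M_12 + a13*M_13, where M_1j is the (1,j) minor.
Minor M_11 = -2*-4 - 5*3 = -7
Minor M_12 = -2*-4 - 5*0 = 8
Minor M_13 = -2*3 - -2*0 = -6
det = -4*(-7) - -3*(8) + 5*(-6)
    = 28 - -24 + -30
    = 22

22


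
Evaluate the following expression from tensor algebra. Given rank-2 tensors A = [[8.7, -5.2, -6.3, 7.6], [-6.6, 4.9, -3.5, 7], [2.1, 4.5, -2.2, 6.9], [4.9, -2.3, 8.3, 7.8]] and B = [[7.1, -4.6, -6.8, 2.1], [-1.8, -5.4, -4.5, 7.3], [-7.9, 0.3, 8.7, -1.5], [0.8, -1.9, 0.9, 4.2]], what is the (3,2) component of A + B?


Tensor addition is component-wise: (A + B)_{ij} = A_{ij} + B_{ij}.
A_{32} = 4.5
B_{32} = 0.3
(A + B)_{32} = 4.5 + 0.3 = 4.8

4.8


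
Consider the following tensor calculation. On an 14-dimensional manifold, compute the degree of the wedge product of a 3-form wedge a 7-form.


The degree of a wedge product is the sum of the degrees of the individual forms.
Degrees: 3, 7
Total degree = 3 + 7 = 10

10


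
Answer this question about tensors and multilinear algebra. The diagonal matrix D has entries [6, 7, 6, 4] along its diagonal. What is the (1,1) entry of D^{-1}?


For a diagonal matrix, the inverse has entries (D^{-1})_{ii} = 1/d_{ii}.
The diagonal entries are: d_{11} = 6, d_{22} = 7, d_{33} = 6, d_{44} = 4
We need (D^{-1})_{11} = 1/d_{11} = 1/6 = 1/6

1/6


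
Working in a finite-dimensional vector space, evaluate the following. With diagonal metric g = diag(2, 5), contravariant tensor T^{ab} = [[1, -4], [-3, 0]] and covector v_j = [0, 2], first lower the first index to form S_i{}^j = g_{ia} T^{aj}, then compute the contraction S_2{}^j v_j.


Step 1: lower the first index. For a diagonal metric, g_{ia} T^{aj} = g_{ii} T^{ij} (no sum on i).
g_{22} = 5
S_2{}^1 = 5 * T^{21} = 5 * -3 = -15
S_2{}^2 = 5 * T^{22} = 5 * 0 = 0
Step 2: contract S_2{}^j with v_j.
S_2{}^1 * v_1 = -15 * 0 = 0
S_2{}^2 * v_2 = 0 * 2 = 0
Result = 0 + 0 = 0

0


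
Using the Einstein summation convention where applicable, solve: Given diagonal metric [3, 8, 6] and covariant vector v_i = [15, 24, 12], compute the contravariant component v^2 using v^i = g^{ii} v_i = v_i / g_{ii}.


To raise an index with a diagonal metric: v^i = v_i / g_{ii}.
For index 2: v_2 = 24, g_{22} = 8
v^2 = 24 / 8 = 3

3


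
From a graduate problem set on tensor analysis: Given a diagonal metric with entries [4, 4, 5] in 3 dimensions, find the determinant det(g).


For a diagonal metric, the determinant is the product of diagonal entries.
Diagonal entries: 4, 4, 5
det(g) = 4 * 4 * 5 = 80

80


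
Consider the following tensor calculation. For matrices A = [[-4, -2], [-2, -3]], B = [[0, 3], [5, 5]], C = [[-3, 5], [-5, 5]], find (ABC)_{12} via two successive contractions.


(ABC)_{12} = sum_m (AB)_{1m} C_{m2}. First compute row 1 of AB.
(AB)_{11} = -4*0 + -2*5 = -10
(AB)_{12} = -4*3 + -2*5 = -22
Now contract with column 2 of C:
(AB)_{11} * C_{12} = -10 * 5 = -50
(AB)_{12} * C_{22} = -22 * 5 = -110
(ABC)_{12} = -50 + -110 = -160

-160


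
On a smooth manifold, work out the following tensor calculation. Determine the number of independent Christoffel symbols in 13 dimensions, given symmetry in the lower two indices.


Christoffel symbols Gamma^k_{ij} are symmetric in i,j, so there are d * d(d+1)/2 independent symbols.
d = 13
d(d+1)/2 = 13 * 14 / 2 = 91
Total = 13 * 91 = 1183

1183


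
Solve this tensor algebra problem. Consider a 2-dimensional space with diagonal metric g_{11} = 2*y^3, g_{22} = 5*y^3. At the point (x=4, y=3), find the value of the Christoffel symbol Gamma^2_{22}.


For a diagonal metric, Gamma^k_{ij} = (1/2) g^{kk} (dg_{ik}/dx_j + dg_{jk}/dx_i - dg_{ij}/dx_k).
The metric is diagonal, so g_{ab} = 0 for a != b.
At the given point: g_{11} = 54, g_{22} = 135
g^{22} = 1/135
dg_{22}/dx_2 = dg_{22}/dx_2 = 135
dg_{22}/dx_2 = dg_{22}/dx_2 = 135
dg_{22}/dx_2 = dg_{22}/dx_2 = 135
Numerator = 135 + 135 - 135 = 135
Gamma^2_{22} = 135 / (2 * 135) = 1/2

1/2


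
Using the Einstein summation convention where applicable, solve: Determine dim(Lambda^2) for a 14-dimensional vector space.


The dimension of the space of p-forms on an n-dimensional space is C(n, p).
n = 14, p = 2
C(14, 2) = 14! / (2! * 12!) = 91

91


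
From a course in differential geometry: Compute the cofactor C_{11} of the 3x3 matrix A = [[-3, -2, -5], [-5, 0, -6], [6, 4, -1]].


To find cofactor C_{11}, delete row 1 and column 1.
The resulting 2x2 submatrix is: [[0, -6], [4, -1]]
Minor M_{11} = 0*-1 - -6*4
  = 0 - -24 = 24
Sign = (-1)^(1+1) = (-1)^2 = 1
Cofactor C_{11} = 1 * 24 = 24

24


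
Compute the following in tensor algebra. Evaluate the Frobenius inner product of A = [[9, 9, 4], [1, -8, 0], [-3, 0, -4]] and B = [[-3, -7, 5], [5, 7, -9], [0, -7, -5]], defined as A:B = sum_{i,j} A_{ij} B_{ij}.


A:B = sum over all i,j of A_{ij} * B_{ij}.
Row 1: 9*-3=-27, 9*-7=-63, 4*5=20 => row sum = -70
Row 2: 1*5=5, -8*7=-56, 0*-9=0 => row sum = -51
Row 3: -3*0=0, 0*-7=0, -4*-5=20 => row sum = 20
Total = -70 + -51 + 20 = -101

-101


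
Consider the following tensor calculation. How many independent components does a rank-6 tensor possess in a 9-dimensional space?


The number of components of a rank-r tensor in d dimensions is d^r.
Here d = 9 and r = 6.
9^6 = 531441

531441


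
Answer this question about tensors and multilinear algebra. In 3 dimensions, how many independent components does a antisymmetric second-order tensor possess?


A antisymmetric rank-2 tensor in d dimensions has d(d-1)/2 independent components.
d = 3
d(d-1)/2 = 3 * 2 / 2 = 6 / 2 = 3

3


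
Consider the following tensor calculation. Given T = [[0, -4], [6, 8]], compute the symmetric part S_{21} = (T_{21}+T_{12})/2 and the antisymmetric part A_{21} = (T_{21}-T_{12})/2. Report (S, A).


T_{21} = 6
T_{12} = -4
S_{21} = (6 + -4)/2 = 2/2 = 1
A_{21} = (6 - -4)/2 = 10/2 = 5
Check: S + A = 1 + 5 = 6 = T_{21}.

(1, 5)


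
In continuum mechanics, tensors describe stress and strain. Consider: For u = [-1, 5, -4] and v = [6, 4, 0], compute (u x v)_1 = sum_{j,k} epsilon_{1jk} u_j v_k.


(u x v)_1 = sum_{j,k} epsilon_{1jk} u_j v_k. Only permutations of (1,2,3) contribute; the two non-zero terms are:
eps_{123} u_2 v_3 = 1 * 5 * 0 = 0
eps_{132} u_3 v_2 = -1 * -4 * 4 = 16
(u x v)_1 = 16

16


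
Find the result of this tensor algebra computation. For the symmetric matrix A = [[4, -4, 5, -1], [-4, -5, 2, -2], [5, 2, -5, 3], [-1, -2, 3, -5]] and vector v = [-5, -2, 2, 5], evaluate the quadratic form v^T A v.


First compute Av:
(Av)_1 = 4*-5 + -4*-2 + 5*2 + -1*5 = -7
(Av)_2 = -4*-5 + -5*-2 + 2*2 + -2*5 = 24
(Av)_3 = 5*-5 + 2*-2 + -5*2 + 3*5 = -24
(Av)_4 = -1*-5 + -2*-2 + 3*2 + -5*5 = -10
Av = [-7, 24, -24, -10]
Then v^T (Av) = -5*-7 + -2*24 + 2*-24 + 5*-10
= 35 + -48 + -48 + -50 = -111

-111


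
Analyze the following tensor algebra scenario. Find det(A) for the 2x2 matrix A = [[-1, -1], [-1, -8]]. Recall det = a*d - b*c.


For a 2x2 matrix [[a, b], [c, d]], det = a*d - b*c.
a = -1, b = -1, c = -1, d = -8
a*d = -1 * -8 = 8
b*c = -1 * -1 = 1
det = 8 - 1 = 7

7


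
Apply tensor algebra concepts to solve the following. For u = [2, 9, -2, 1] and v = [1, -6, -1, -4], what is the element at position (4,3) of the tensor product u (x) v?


The outer product entry T_{ij} = u_i * v_j.
We need i=4, j=3.
u_4 = 1, v_3 = -1
T_{4,3} = 1 * -1 = -1

-1


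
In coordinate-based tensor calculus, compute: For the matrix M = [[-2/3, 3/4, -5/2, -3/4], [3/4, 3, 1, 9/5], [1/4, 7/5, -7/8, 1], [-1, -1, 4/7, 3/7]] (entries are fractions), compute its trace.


The trace is the sum of diagonal entries.
Diagonal: M[1,1] = -2/3, M[2,2] = 3, M[3,3] = -7/8, M[4,4] = 3/7
Tr(M) = -2/3 + 3 + -7/8 + 3/7
Computing step by step:
After adding M[1,1]: -2/3
After adding M[2,2]: 7/3
After adding M[3,3]: 35/24
After adding M[4,4]: 317/168
Tr(M) = 317/168

317/168


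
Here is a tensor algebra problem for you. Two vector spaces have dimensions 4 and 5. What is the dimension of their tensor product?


The dimension of a tensor product is the product of dimensions.
dim(V) = 4, dim(W) = 5
dim(V (x) W) = 4 * 5 = 20

20


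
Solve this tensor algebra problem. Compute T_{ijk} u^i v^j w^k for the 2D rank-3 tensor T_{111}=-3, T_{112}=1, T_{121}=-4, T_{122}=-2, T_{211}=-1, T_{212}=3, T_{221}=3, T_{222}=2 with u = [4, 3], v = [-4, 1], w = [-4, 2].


S = sum over i,j,k of T_{ijk} u_i v_j w_k. Expanding all 8 terms:
T_{111}*u_1*v_1*w_1 = -3*4*-4*-4 = -192  (running total: -192)
T_{112}*u_1*v_1*w_2 = 1*4*-4*2 = -32  (running total: -224)
T_{121}*u_1*v_2*w_1 = -4*4*1*-4 = 64  (running total: -160)
T_{122}*u_1*v_2*w_2 = -2*4*1*2 = -16  (running total: -176)
T_{211}*u_2*v_1*w_1 = -1*3*-4*-4 = -48  (running total: -224)
T_{212}*u_2*v_1*w_2 = 3*3*-4*2 = -72  (running total: -296)
T_{221}*u_2*v_2*w_1 = 3*3*1*-4 = -36  (running total: -332)
T_{222}*u_2*v_2*w_2 = 2*3*1*2 = 12  (running total: -320)
S = -320

-320


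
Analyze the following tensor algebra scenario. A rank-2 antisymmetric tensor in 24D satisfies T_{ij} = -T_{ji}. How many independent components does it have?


An antisymmetric rank-2 tensor satisfies A_{ij} = -A_{ji}, so diagonal entries are zero.
The independent components are the upper-triangular entries: C(n, 2) = n(n-1)/2.
n = 24
C(24, 2) = 24 * 23 / 2 = 552 / 2 = 276

276


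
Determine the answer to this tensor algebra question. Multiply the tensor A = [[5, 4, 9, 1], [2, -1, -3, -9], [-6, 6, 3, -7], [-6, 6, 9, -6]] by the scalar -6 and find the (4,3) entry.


Scalar multiplication: (cA)_{ij} = c * A_{ij}.
c = -6
A_{43} = 9
(cA)_{43} = -6 * 9 = -54

-54


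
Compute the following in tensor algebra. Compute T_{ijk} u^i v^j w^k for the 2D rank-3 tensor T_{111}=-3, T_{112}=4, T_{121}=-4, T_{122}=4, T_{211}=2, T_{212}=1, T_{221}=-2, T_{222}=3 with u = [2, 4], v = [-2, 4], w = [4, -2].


S = sum over i,j,k of T_{ijk} u_i v_j w_k. Expanding all 8 terms:
T_{111}*u_1*v_1*w_1 = -3*2*-2*4 = 48  (running total: 48)
T_{112}*u_1*v_1*w_2 = 4*2*-2*-2 = 32  (running total: 80)
T_{121}*u_1*v_2*w_1 = -4*2*4*4 = -128  (running total: -48)
T_{122}*u_1*v_2*w_2 = 4*2*4*-2 = -64  (running total: -112)
T_{211}*u_2*v_1*w_1 = 2*4*-2*4 = -64  (running total: -176)
T_{212}*u_2*v_1*w_2 = 1*4*-2*-2 = 16  (running total: -160)
T_{221}*u_2*v_2*w_1 = -2*4*4*4 = -128  (running total: -288)
T_{222}*u_2*v_2*w_2 = 3*4*4*-2 = -96  (running total: -384)
S = -384

-384


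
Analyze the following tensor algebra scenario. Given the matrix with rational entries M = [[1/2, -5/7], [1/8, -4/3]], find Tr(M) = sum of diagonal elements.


The trace is the sum of diagonal entries.
Diagonal: M[1,1] = 1/2, M[2,2] = -4/3
Tr(M) = 1/2 + -4/3
Computing step by step:
After adding M[1,1]: 1/2
After adding M[2,2]: -5/6
Tr(M) = -5/6

-5/6


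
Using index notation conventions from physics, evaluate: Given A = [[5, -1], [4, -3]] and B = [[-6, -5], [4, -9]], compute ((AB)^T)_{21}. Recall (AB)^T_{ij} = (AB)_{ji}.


(AB)^T_{ij} = (AB)_{ji} = sum_k A_{jk} B_{ki}.
For i=2, j=1 we need (AB)_{12}:
A_{11} * B_{12} = 5 * -5 = -25
A_{12} * B_{22} = -1 * -9 = 9
Sum = -25 + 9 = -16

-16


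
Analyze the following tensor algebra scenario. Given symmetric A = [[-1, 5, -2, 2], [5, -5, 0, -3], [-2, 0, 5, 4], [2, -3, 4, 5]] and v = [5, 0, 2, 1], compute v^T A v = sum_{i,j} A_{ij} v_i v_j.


First compute Av:
(Av)_1 = -1*5 + 5*0 + -2*2 + 2*1 = -7
(Av)_2 = 5*5 + -5*0 + 0*2 + -3*1 = 22
(Av)_3 = -2*5 + 0*0 + 5*2 + 4*1 = 4
(Av)_4 = 2*5 + -3*0 + 4*2 + 5*1 = 23
Av = [-7, 22, 4, 23]
Then v^T (Av) = 5*-7 + 0*22 + 2*4 + 1*23
= -35 + 0 + 8 + 23 = -4

-4


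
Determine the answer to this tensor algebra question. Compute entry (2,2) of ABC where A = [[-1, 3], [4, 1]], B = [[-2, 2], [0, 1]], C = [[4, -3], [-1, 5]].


(ABC)_{22} = sum_m (AB)_{2m} C_{m2}. First compute row 2 of AB.
(AB)_{21} = 4*-2 + 1*0 = -8
(AB)_{22} = 4*2 + 1*1 = 9
Now contract with column 2 of C:
(AB)_{21} * C_{12} = -8 * -3 = 24
(AB)_{22} * C_{22} = 9 * 5 = 45
(ABC)_{22} = 24 + 45 = 69

69


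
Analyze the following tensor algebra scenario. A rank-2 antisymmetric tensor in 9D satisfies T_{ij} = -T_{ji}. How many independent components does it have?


An antisymmetric rank-2 tensor satisfies A_{ij} = -A_{ji}, so diagonal entries are zero.
The independent components are the upper-triangular entries: C(n, 2) = n(n-1)/2.
n = 9
C(9, 2) = 9 * 8 / 2 = 72 / 2 = 36

36


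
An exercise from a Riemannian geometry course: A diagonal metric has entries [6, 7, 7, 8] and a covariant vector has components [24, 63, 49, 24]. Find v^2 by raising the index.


To raise an index with a diagonal metric: v^i = v_i / g_{ii}.
For index 2: v_2 = 63, g_{22} = 7
v^2 = 63 / 7 = 9

9


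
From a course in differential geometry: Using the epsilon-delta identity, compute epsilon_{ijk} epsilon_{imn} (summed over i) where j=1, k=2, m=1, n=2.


Using the identity: epsilon_{ijk} epsilon_{imn} = delta_{jm} delta_{kn} - delta_{jn} delta_{km}.
delta_{11} = 1
delta_{22} = 1
delta_{12} = 0
delta_{21} = 0
Result = 1 * 1 - 0 * 0 = 1 - 0 = 1

1


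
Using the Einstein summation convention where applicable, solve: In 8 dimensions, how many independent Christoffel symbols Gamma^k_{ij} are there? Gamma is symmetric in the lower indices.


Christoffel symbols Gamma^k_{ij} are symmetric in i,j, so there are d * d(d+1)/2 independent symbols.
d = 8
d(d+1)/2 = 8 * 9 / 2 = 36
Total = 8 * 36 = 288

288


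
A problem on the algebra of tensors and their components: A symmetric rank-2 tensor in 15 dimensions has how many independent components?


A symmetric rank-2 tensor in d dimensions has d(d+1)/2 independent components.
d = 15
d(d+1)/2 = 15 * 16 / 2 = 240 / 2 = 120

120


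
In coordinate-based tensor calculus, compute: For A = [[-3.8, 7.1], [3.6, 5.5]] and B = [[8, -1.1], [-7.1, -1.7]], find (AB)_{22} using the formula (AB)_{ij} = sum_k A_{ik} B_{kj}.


(AB)_{ij} = sum_k A_{ik} B_{kj}.
For i=2, j=2:
A_{21} * B_{12} = 3.6 * -1.1 = -3.96
A_{22} * B_{22} = 5.5 * -1.7 = -9.35
Sum = -3.96 + -9.35 = -13.31

-13.31


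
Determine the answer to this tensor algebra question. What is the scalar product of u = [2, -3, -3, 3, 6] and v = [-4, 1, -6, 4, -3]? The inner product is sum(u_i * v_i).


The inner product u . v = sum of u_i * v_i.
Term-by-term: 2 * -4, -3 * 1, -3 * -6, 3 * 4, 6 * -3
Products: -8, -3, 18, 12, -18
Sum = -8 + -3 + 18 + 12 + -18 = 1

1


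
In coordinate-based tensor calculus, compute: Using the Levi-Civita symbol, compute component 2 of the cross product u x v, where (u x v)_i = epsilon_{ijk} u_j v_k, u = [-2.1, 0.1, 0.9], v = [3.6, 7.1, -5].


(u x v)_2 = sum_{j,k} epsilon_{2jk} u_j v_k. Only permutations of (1,2,3) contribute; the two non-zero terms are:
eps_{213} u_1 v_3 = -1 * -2.1 * -5 = -10.5
eps_{231} u_3 v_1 = 1 * 0.9 * 3.6 = 3.24
(u x v)_2 = -7.26

-7.26


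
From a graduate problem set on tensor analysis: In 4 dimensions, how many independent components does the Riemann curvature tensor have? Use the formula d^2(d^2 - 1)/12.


The Riemann tensor in d dimensions has d^2(d^2 - 1)/12 independent components.
d = 4, so d^2 = 16
d^2 - 1 = 15
d^2(d^2 - 1) = 16 * 15 = 240
Divide by 12: 240 / 12 = 20

20


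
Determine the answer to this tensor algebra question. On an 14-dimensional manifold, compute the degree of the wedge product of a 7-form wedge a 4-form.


The degree of a wedge product is the sum of the degrees of the individual forms.
Degrees: 7, 4
Total degree = 7 + 4 = 11

11


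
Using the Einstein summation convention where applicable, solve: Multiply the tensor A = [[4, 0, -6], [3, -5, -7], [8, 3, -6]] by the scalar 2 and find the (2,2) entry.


Scalar multiplication: (cA)_{ij} = c * A_{ij}.
c = 2
A_{22} = -5
(cA)_{22} = 2 * -5 = -10

-10


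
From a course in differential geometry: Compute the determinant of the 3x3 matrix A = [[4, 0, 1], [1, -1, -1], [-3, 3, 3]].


Expanding along the first row, det(A) = a11*M_11 - a12*M_12 + a13*M_13, where M_1j is the (1,j) minor.
Minor M_11 = -1*3 - -1*3 = 0
Minor M_12 = 1*3 - -1*-3 = 0
Minor M_13 = 1*3 - -1*-3 = 0
det = 4*(0) - 0*(0) + 1*(0)
    = 0 - 0 + 0
    = 0

0


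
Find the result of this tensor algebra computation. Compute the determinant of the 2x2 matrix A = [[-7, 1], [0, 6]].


For a 2x2 matrix [[a, b], [c, d]], det = a*d - b*c.
a = -7, b = 1, c = 0, d = 6
a*d = -7 * 6 = -42
b*c = 1 * 0 = 0
det = -42 - 0 = -42

-42


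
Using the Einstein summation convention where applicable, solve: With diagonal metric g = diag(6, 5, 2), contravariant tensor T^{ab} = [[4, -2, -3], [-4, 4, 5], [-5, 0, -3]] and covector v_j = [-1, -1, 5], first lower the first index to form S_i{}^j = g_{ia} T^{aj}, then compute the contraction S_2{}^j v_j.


Step 1: lower the first index. For a diagonal metric, g_{ia} T^{aj} = g_{ii} T^{ij} (no sum on i).
g_{22} = 5
S_2{}^1 = 5 * T^{21} = 5 * -4 = -20
S_2{}^2 = 5 * T^{22} = 5 * 4 = 20
S_2{}^3 = 5 * T^{23} = 5 * 5 = 25
Step 2: contract S_2{}^j with v_j.
S_2{}^1 * v_1 = -20 * -1 = 20
S_2{}^2 * v_2 = 20 * -1 = -20
S_2{}^3 * v_3 = 25 * 5 = 125
Result = 20 + -20 + 125 = 125

125


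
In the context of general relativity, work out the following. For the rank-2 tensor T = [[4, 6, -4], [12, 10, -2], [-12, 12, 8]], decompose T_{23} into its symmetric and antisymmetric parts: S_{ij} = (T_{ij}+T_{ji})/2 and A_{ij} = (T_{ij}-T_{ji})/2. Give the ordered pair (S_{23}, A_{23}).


T_{23} = -2
T_{32} = 12
S_{23} = (-2 + 12)/2 = 10/2 = 5
A_{23} = (-2 - 12)/2 = -14/2 = -7
Check: S + A = 5 + -7 = -2 = T_{23}.

(5, -7)


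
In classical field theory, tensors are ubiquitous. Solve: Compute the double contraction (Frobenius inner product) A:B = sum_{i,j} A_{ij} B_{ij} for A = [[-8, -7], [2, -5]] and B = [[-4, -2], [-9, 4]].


A:B = sum over all i,j of A_{ij} * B_{ij}.
Row 1: -8*-4=32, -7*-2=14 => row sum = 46
Row 2: 2*-9=-18, -5*4=-20 => row sum = -38
Total = 46 + -38 = 8

8


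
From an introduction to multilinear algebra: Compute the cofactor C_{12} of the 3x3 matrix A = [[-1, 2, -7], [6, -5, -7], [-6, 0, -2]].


To find cofactor C_{12}, delete row 1 and column 2.
The resulting 2x2 submatrix is: [[6, -7], [-6, -2]]
Minor M_{12} = 6*-2 - -7*-6
  = -12 - 42 = -54
Sign = (-1)^(1+2) = (-1)^3 = -1
Cofactor C_{12} = -1 * -54 = 54

54


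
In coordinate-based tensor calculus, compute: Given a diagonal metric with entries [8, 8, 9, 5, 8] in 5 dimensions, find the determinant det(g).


For a diagonal metric, the determinant is the product of diagonal entries.
Diagonal entries: 8, 8, 9, 5, 8
det(g) = 8 * 8 * 9 * 5 * 8 = 23040

23040


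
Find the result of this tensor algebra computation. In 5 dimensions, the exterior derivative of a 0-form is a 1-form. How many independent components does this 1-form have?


The exterior derivative of a p-form is a (p+1)-form.
Its number of independent components is C(n, p+1).
n = 5, p+1 = 1
C(5, 1) = 5

5


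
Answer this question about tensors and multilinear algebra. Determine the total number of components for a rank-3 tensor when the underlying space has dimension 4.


The number of components of a rank-r tensor in d dimensions is d^r.
Here d = 4 and r = 3.
4^3 = 64

64


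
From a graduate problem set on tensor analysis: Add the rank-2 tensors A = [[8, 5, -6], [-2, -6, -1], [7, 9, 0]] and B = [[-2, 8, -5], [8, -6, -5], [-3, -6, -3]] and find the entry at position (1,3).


Tensor addition is component-wise: (A + B)_{ij} = A_{ij} + B_{ij}.
A_{13} = -6
B_{13} = -5
(A + B)_{13} = -6 + -5 = -11

-11


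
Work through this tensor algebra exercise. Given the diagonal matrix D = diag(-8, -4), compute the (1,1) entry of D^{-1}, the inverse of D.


For a diagonal matrix, the inverse has entries (D^{-1})_{ii} = 1/d_{ii}.
The diagonal entries are: d_{11} = -8, d_{22} = -4
We need (D^{-1})_{11} = 1/d_{11} = 1/-8 = -1/8

-1/8


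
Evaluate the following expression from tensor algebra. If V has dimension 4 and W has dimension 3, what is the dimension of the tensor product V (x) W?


The dimension of a tensor product is the product of dimensions.
dim(V) = 4, dim(W) = 3
dim(V (x) W) = 4 * 3 = 12

12


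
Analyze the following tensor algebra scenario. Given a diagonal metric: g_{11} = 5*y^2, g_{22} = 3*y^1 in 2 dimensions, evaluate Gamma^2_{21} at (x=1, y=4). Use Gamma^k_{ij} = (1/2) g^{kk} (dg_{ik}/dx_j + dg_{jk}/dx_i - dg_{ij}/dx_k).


For a diagonal metric, Gamma^k_{ij} = (1/2) g^{kk} (dg_{ik}/dx_j + dg_{jk}/dx_i - dg_{ij}/dx_k).
The metric is diagonal, so g_{ab} = 0 for a != b.
At the given point: g_{11} = 80, g_{22} = 12
g^{22} = 1/12
dg_{22}/dx_1 = dg_{22}/dx_1 = 0
dg_{12}/dx_2 = 0 (off-diagonal)
dg_{21}/dx_2 = 0 (off-diagonal)
Numerator = 0 + 0 - 0 = 0
Gamma^2_{21} = 0 / (2 * 12) = 0

0


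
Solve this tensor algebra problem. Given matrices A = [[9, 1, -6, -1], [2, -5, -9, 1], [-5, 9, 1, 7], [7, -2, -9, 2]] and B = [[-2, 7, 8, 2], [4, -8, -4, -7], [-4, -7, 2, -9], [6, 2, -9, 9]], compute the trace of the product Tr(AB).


Tr(AB) = sum_i (AB)_{ii} where (AB)_{ii} = sum_k A_{ik} B_{ki}.
(AB)_{11} = 9*-2 + 1*4 + -6*-4 + -1*6 = 4
(AB)_{22} = 2*7 + -5*-8 + -9*-7 + 1*2 = 119
(AB)_{33} = -5*8 + 9*-4 + 1*2 + 7*-9 = -137
(AB)_{44} = 7*2 + -2*-7 + -9*-9 + 2*9 = 127
Tr(AB) = 4 + 119 + -137 + 127 = 113

113


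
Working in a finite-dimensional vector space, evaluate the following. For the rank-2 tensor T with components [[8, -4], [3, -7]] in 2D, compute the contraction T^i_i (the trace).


The contraction (trace) of a rank-2 tensor is the sum of its diagonal elements.
Diagonal entries: A[1,1] = 8, A[2,2] = -7
Tr(A) = 8 + -7 = 1

1


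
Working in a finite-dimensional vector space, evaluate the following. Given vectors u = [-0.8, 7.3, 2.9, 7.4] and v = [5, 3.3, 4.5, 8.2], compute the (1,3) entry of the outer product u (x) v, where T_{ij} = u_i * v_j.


The outer product entry T_{ij} = u_i * v_j.
We need i=1, j=3.
u_1 = -0.8, v_3 = 4.5
T_{1,3} = -0.8 * 4.5 = -3.6

-3.6


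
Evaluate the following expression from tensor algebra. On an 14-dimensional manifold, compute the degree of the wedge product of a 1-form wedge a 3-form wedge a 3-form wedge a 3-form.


The degree of a wedge product is the sum of the degrees of the individual forms.
Degrees: 1, 3, 3, 3
Total degree = 1 + 3 + 3 + 3 = 10

10


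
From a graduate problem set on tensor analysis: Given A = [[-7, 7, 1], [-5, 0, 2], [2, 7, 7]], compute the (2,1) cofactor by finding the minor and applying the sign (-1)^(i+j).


To find cofactor C_{21}, delete row 2 and column 1.
The resulting 2x2 submatrix is: [[7, 1], [7, 7]]
Minor M_{21} = 7*7 - 1*7
  = 49 - 7 = 42
Sign = (-1)^(2+1) = (-1)^3 = -1
Cofactor C_{21} = -1 * 42 = -42

-42


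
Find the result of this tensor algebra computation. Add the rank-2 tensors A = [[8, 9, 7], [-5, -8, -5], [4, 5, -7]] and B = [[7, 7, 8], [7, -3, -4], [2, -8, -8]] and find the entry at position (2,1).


Tensor addition is component-wise: (A + B)_{ij} = A_{ij} + B_{ij}.
A_{21} = -5
B_{21} = 7
(A + B)_{21} = -5 + 7 = 2

2


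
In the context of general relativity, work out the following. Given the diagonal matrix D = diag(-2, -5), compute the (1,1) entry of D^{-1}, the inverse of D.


For a diagonal matrix, the inverse has entries (D^{-1})_{ii} = 1/d_{ii}.
The diagonal entries are: d_{11} = -2, d_{22} = -5
We need (D^{-1})_{11} = 1/d_{11} = 1/-2 = -1/2

-1/2


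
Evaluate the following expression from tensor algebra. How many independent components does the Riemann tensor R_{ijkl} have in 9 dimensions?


The Riemann tensor in d dimensions has d^2(d^2 - 1)/12 independent components.
d = 9, so d^2 = 81
d^2 - 1 = 80
d^2(d^2 - 1) = 81 * 80 = 6480
Divide by 12: 6480 / 12 = 540

540


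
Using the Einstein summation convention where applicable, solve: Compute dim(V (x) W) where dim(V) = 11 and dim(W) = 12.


The dimension of a tensor product is the product of dimensions.
dim(V) = 11, dim(W) = 12
dim(V (x) W) = 11 * 12 = 132

132


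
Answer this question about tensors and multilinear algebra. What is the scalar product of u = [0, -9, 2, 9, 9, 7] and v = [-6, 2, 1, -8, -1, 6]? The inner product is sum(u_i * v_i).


The inner product u . v = sum of u_i * v_i.
Term-by-term: 0 * -6, -9 * 2, 2 * 1, 9 * -8, 9 * -1, 7 * 6
Products: 0, -18, 2, -72, -9, 42
Sum = 0 + -18 + 2 + -72 + -9 + 42 = -55

-55


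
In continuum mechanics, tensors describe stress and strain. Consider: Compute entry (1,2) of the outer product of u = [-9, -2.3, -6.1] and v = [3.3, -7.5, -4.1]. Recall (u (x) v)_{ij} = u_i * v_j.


The outer product entry T_{ij} = u_i * v_j.
We need i=1, j=2.
u_1 = -9, v_2 = -7.5
T_{1,2} = -9 * -7.5 = 67.5

67.5


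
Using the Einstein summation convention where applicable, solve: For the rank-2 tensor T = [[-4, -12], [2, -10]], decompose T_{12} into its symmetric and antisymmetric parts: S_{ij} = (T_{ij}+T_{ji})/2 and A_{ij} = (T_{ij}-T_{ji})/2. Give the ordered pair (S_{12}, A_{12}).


T_{12} = -12
T_{21} = 2
S_{12} = (-12 + 2)/2 = -10/2 = -5
A_{12} = (-12 - 2)/2 = -14/2 = -7
Check: S + A = -5 + -7 = -12 = T_{12}.

(-5, -7)


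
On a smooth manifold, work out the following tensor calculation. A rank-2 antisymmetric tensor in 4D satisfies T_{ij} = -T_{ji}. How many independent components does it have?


An antisymmetric rank-2 tensor satisfies A_{ij} = -A_{ji}, so diagonal entries are zero.
The independent components are the upper-triangular entries: C(n, 2) = n(n-1)/2.
n = 4
C(4, 2) = 4 * 3 / 2 = 12 / 2 = 6

6


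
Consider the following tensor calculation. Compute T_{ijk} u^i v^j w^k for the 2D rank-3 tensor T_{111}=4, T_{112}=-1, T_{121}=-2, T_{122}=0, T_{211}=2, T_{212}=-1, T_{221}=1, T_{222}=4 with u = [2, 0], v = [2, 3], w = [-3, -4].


S = sum over i,j,k of T_{ijk} u_i v_j w_k. Expanding all 8 terms:
T_{111}*u_1*v_1*w_1 = 4*2*2*-3 = -48  (running total: -48)
T_{112}*u_1*v_1*w_2 = -1*2*2*-4 = 16  (running total: -32)
T_{121}*u_1*v_2*w_1 = -2*2*3*-3 = 36  (running total: 4)
T_{122}*u_1*v_2*w_2 = 0*2*3*-4 = 0  (running total: 4)
T_{211}*u_2*v_1*w_1 = 2*0*2*-3 = 0  (running total: 4)
T_{212}*u_2*v_1*w_2 = -1*0*2*-4 = 0  (running total: 4)
T_{221}*u_2*v_2*w_1 = 1*0*3*-3 = 0  (running total: 4)
T_{222}*u_2*v_2*w_2 = 4*0*3*-4 = 0  (running total: 4)
S = 4

4


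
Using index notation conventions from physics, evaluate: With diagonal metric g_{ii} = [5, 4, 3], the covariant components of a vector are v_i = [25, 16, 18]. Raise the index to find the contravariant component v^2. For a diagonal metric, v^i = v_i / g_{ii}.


To raise an index with a diagonal metric: v^i = v_i / g_{ii}.
For index 2: v_2 = 16, g_{22} = 4
v^2 = 16 / 4 = 4

4


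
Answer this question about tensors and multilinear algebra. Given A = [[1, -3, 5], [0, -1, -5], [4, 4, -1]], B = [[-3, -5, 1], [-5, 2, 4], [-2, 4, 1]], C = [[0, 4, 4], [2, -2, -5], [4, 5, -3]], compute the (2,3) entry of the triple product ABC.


(ABC)_{23} = sum_m (AB)_{2m} C_{m3}. First compute row 2 of AB.
(AB)_{21} = 0*-3 + -1*-5 + -5*-2 = 15
(AB)_{22} = 0*-5 + -1*2 + -5*4 = -22
(AB)_{23} = 0*1 + -1*4 + -5*1 = -9
Now contract with column 3 of C:
(AB)_{21} * C_{13} = 15 * 4 = 60
(AB)_{22} * C_{23} = -22 * -5 = 110
(AB)_{23} * C_{33} = -9 * -3 = 27
(ABC)_{23} = 60 + 110 + 27 = 197

197


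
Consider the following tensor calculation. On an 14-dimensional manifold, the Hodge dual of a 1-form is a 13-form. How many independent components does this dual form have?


The Hodge dual of a p-form on an n-dimensional manifold is an (n-p)-form.
n = 14, p = 1, so dual degree = 14 - 1 = 13
The number of components is C(n, n-p) = C(14, 13) = 14

14


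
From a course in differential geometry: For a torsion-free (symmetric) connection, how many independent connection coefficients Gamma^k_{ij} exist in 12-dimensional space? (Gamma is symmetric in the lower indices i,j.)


Christoffel symbols Gamma^k_{ij} are symmetric in i,j, so there are d * d(d+1)/2 independent symbols.
d = 12
d(d+1)/2 = 12 * 13 / 2 = 78
Total = 12 * 78 = 936

936


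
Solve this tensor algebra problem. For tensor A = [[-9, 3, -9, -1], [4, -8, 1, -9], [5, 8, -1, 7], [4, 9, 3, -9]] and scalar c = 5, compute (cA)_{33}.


Scalar multiplication: (cA)_{ij} = c * A_{ij}.
c = 5
A_{33} = -1
(cA)_{33} = 5 * -1 = -5

-5


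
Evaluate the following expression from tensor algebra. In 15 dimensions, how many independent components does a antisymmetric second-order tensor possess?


A antisymmetric rank-2 tensor in d dimensions has d(d-1)/2 independent components.
d = 15
d(d-1)/2 = 15 * 14 / 2 = 210 / 2 = 105

105


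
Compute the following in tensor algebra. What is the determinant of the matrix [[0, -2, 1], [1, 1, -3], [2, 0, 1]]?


Expanding along the first row, det(A) = a11*M_11 - a12*M_12 + a13*M_13, where M_1j is the (1,j) minor.
Minor M_11 = 1*1 - -3*0 = 1
Minor M_12 = 1*1 - -3*2 = 7
Minor M_13 = 1*0 - 1*2 = -2
det = 0*(1) - -2*(7) + 1*(-2)
    = 0 - -14 + -2
    = 12

12


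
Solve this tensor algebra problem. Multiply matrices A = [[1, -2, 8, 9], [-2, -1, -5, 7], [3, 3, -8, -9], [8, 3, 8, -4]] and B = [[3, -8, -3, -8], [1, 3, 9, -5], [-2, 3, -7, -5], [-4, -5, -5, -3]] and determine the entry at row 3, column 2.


(AB)_{ij} = sum_k A_{ik} B_{kj}.
For i=3, j=2:
A_{31} * B_{12} = 3 * -8 = -24
A_{32} * B_{22} = 3 * 3 = 9
A_{33} * B_{32} = -8 * 3 = -24
A_{34} * B_{42} = -9 * -5 = 45
Sum = -24 + 9 + -24 + 45 = 6

6


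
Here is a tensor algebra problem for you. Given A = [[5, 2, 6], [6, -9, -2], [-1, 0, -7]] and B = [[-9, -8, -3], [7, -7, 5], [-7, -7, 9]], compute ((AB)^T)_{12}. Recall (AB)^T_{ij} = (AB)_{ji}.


(AB)^T_{ij} = (AB)_{ji} = sum_k A_{jk} B_{ki}.
For i=1, j=2 we need (AB)_{21}:
A_{21} * B_{11} = 6 * -9 = -54
A_{22} * B_{21} = -9 * 7 = -63
A_{23} * B_{31} = -2 * -7 = 14
Sum = -54 + -63 + 14 = -103

-103


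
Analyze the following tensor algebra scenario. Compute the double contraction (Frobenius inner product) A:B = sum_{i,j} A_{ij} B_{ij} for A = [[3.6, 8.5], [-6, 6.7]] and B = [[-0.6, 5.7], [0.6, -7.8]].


A:B = sum over all i,j of A_{ij} * B_{ij}.
Row 1: 3.6*-0.6=-2.16, 8.5*5.7=48.45 => row sum = 46.29
Row 2: -6*0.6=-3.6, 6.7*-7.8=-52.26 => row sum = -55.86
Total = 46.29 + -55.86 = -9.57

-9.57


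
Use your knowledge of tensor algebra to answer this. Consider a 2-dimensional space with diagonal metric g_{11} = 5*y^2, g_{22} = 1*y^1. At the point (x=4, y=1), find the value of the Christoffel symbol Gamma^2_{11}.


For a diagonal metric, Gamma^k_{ij} = (1/2) g^{kk} (dg_{ik}/dx_j + dg_{jk}/dx_i - dg_{ij}/dx_k).
The metric is diagonal, so g_{ab} = 0 for a != b.
At the given point: g_{11} = 5, g_{22} = 1
g^{22} = 1/1
dg_{12}/dx_1 = 0 (off-diagonal)
dg_{12}/dx_1 = 0 (off-diagonal)
dg_{11}/dx_2 = dg_{11}/dx_2 = 10
Numerator = 0 + 0 - 10 = -10
Gamma^2_{11} = -10 / (2 * 1) = -5

-5


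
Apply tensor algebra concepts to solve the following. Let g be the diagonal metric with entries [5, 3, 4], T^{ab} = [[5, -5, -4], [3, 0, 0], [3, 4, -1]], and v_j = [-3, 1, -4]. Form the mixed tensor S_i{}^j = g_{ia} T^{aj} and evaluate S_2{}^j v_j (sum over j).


Step 1: lower the first index. For a diagonal metric, g_{ia} T^{aj} = g_{ii} T^{ij} (no sum on i).
g_{22} = 3
S_2{}^1 = 3 * T^{21} = 3 * 3 = 9
S_2{}^2 = 3 * T^{22} = 3 * 0 = 0
S_2{}^3 = 3 * T^{23} = 3 * 0 = 0
Step 2: contract S_2{}^j with v_j.
S_2{}^1 * v_1 = 9 * -3 = -27
S_2{}^2 * v_2 = 0 * 1 = 0
S_2{}^3 * v_3 = 0 * -4 = 0
Result = -27 + 0 + 0 = -27

-27
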